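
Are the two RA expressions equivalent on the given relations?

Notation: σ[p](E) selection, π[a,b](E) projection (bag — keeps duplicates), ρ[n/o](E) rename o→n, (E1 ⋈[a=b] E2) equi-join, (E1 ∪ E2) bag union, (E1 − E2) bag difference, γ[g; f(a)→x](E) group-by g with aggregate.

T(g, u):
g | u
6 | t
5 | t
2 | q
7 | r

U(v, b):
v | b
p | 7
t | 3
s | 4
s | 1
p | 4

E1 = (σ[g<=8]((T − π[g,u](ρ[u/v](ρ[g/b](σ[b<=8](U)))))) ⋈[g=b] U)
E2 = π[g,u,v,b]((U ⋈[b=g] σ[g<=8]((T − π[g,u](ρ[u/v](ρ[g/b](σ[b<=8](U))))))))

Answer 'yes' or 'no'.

E1 row counts bottom-up:
  T → 4
  U → 5
  σ[b<=8](U) → 5
  ρ[g/b](σ[b<=8](U)) → 5
  ρ[u/v](ρ[g/b](σ[b<=8](U))) → 5
  π[g,u](ρ[u/v](ρ[g/b](σ[b<=8](U)))) → 5
  (T − π[g,u](ρ[u/v](ρ[g/b](σ[b<=8](U))))) → 4
  σ[g<=8]((T − π[g,u](ρ[u/v](ρ[g/b](σ[b<=8](U)))))) → 4
  U → 5
  (σ[g<=8]((T − π[g,u](ρ[u/v](ρ[g/b](σ[b<=8](U)))))) ⋈[g=b] U) → 1
E2 row counts bottom-up:
  U → 5
  T → 4
  U → 5
  σ[b<=8](U) → 5
  ρ[g/b](σ[b<=8](U)) → 5
  ρ[u/v](ρ[g/b](σ[b<=8](U))) → 5
  π[g,u](ρ[u/v](ρ[g/b](σ[b<=8](U)))) → 5
  (T − π[g,u](ρ[u/v](ρ[g/b](σ[b<=8](U))))) → 4
  σ[g<=8]((T − π[g,u](ρ[u/v](ρ[g/b](σ[b<=8](U)))))) → 4
  (U ⋈[b=g] σ[g<=8]((T − π[g,u](ρ[u/v](ρ[g/b](σ[b<=8](U))))))) → 1
  π[g,u,v,b]((U ⋈[b=g] σ[g<=8]((T − π[g,u](ρ[u/v](ρ[g/b](σ[b<=8](U)))))))) → 1

E1 and E2 produce the same multiset:
g | u | v | b
7 | r | p | 7

yes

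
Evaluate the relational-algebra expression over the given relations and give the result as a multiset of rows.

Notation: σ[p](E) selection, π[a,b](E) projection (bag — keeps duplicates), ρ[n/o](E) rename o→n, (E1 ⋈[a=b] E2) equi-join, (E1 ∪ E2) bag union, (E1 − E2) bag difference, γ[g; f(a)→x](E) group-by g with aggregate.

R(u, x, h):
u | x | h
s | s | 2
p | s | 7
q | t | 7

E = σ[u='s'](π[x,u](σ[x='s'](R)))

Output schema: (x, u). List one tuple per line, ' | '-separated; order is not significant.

Row counts bottom-up:
  R → 3
  σ[x='s'](R) → 2
  π[x,u](σ[x='s'](R)) → 2
  σ[u='s'](π[x,u](σ[x='s'](R))) → 1

== RESULT ==
x | u
s | s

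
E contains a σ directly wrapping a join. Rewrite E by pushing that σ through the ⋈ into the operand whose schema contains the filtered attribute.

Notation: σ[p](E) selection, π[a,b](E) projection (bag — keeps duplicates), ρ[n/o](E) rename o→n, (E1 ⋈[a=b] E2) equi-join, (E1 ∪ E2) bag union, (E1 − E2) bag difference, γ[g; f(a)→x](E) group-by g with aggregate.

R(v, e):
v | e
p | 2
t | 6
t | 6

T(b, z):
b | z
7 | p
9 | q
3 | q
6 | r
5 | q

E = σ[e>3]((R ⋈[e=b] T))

σ filters on e, owned by the left side.
E' = (σ[e>3](R) ⋈[e=b] T)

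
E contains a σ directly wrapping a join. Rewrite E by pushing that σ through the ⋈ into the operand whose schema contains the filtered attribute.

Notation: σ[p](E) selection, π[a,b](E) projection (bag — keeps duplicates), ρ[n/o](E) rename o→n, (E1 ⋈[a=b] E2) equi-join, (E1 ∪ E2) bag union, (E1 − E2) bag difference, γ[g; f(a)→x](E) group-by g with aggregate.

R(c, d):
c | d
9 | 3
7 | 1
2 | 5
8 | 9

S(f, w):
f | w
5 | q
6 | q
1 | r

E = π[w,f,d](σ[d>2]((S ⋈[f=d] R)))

σ filters on d, owned by the right side.
E' = π[w,f,d]((S ⋈[f=d] σ[d>2](R)))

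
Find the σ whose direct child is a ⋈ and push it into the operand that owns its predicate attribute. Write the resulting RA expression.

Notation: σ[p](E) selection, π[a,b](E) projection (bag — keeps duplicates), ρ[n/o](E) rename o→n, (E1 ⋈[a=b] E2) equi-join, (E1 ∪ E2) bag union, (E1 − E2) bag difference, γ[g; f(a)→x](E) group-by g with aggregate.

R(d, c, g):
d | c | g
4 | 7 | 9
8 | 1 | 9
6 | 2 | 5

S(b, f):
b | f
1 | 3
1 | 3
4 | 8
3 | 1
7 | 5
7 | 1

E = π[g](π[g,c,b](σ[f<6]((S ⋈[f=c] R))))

σ filters on f, owned by the left side.
E' = π[g](π[g,c,b]((σ[f<6](S) ⋈[f=c] R)))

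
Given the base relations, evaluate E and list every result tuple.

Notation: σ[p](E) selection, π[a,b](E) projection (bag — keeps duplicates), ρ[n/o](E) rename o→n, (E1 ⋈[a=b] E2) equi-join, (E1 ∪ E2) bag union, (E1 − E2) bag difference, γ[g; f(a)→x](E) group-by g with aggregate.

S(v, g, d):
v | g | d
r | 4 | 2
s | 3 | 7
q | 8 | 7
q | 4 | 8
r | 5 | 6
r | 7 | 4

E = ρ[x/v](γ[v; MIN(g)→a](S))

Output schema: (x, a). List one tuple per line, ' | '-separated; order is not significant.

Subexpression sizes:
  S → 6
  γ[v; MIN(g)→a](S) → 3
  ρ[x/v](γ[v; MIN(g)→a](S)) → 3

== RESULT ==
x | a
q | 4
r | 4
s | 3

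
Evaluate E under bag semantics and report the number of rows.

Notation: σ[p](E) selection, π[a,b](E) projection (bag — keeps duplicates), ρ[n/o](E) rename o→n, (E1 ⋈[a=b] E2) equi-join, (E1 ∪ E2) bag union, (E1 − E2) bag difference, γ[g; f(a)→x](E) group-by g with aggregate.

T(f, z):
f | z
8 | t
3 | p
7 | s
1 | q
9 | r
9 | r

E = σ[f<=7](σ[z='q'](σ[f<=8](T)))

Stepwise |·|:
  T → 6
  σ[f<=8](T) → 4
  σ[z='q'](σ[f<=8](T)) → 1
  σ[f<=7](σ[z='q'](σ[f<=8](T))) → 1

|E| = 1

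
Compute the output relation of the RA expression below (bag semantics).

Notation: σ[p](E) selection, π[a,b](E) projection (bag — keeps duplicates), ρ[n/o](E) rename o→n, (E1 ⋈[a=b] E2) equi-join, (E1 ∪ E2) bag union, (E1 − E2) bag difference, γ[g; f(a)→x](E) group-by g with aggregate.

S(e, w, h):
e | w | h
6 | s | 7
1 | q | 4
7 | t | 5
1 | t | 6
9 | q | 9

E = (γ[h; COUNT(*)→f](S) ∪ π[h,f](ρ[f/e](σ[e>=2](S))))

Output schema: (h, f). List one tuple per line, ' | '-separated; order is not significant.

Row counts bottom-up:
  S → 5
  γ[h; COUNT(*)→f](S) → 5
  S → 5
  σ[e>=2](S) → 3
  ρ[f/e](σ[e>=2](S)) → 3
  π[h,f](ρ[f/e](σ[e>=2](S))) → 3
  (γ[h; COUNT(*)→f](S) ∪ π[h,f](ρ[f/e](σ[e>=2](S)))) → 8

== RESULT ==
h | f
4 | 1
5 | 1
5 | 7
6 | 1
7 | 1
7 | 6
9 | 1
9 | 9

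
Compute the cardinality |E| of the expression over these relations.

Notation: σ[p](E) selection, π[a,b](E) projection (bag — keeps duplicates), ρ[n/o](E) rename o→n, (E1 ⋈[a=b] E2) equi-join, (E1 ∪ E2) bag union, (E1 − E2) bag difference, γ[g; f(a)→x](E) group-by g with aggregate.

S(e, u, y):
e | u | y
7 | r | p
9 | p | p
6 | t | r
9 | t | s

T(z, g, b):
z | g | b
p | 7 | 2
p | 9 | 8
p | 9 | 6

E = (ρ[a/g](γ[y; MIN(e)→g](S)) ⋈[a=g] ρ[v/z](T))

Subexpression sizes:
  S → 4
  γ[y; MIN(e)→g](S) → 3
  ρ[a/g](γ[y; MIN(e)→g](S)) → 3
  T → 3
  ρ[v/z](T) → 3
  (ρ[a/g](γ[y; MIN(e)→g](S)) ⋈[a=g] ρ[v/z](T)) → 3

|E| = 3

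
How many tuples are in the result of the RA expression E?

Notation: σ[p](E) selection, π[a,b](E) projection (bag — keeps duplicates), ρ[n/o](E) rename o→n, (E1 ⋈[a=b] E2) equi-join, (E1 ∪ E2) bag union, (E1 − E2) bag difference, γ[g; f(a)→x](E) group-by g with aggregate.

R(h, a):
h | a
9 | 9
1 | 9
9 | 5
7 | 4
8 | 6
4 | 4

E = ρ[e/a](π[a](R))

Per-node cardinality:
  R → 6
  π[a](R) → 6
  ρ[e/a](π[a](R)) → 6

|E| = 6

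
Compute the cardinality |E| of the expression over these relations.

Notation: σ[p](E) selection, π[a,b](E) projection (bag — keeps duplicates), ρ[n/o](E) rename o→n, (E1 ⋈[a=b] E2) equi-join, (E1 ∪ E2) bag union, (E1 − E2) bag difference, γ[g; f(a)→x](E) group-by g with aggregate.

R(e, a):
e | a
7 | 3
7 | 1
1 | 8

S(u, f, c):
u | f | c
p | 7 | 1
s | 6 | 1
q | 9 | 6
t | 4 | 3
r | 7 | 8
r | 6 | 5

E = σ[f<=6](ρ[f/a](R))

Subexpression sizes:
  R → 3
  ρ[f/a](R) → 3
  σ[f<=6](ρ[f/a](R)) → 2

|E| = 2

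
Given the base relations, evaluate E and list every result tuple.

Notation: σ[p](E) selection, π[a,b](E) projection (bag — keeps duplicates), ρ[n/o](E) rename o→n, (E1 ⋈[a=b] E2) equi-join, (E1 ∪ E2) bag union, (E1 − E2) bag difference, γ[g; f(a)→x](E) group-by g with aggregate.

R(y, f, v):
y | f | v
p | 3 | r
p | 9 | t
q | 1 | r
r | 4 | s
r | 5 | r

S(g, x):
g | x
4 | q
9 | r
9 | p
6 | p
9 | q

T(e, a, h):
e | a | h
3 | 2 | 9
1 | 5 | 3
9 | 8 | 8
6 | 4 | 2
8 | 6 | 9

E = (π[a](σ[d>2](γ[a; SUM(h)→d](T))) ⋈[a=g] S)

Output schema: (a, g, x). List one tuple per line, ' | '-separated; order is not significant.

Subexpression sizes:
  T → 5
  γ[a; SUM(h)→d](T) → 5
  σ[d>2](γ[a; SUM(h)→d](T)) → 4
  π[a](σ[d>2](γ[a; SUM(h)→d](T))) → 4
  S → 5
  (π[a](σ[d>2](γ[a; SUM(h)→d](T))) ⋈[a=g] S) → 1

== RESULT ==
a | g | x
6 | 6 | p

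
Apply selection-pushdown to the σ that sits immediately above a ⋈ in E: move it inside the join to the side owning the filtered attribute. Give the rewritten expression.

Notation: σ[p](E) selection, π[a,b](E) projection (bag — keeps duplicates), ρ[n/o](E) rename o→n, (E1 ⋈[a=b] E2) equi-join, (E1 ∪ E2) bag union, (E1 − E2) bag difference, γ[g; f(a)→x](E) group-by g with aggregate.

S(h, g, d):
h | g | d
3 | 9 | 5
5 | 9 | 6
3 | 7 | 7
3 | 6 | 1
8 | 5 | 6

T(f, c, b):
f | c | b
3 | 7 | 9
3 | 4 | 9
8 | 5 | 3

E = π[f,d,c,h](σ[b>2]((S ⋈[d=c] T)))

σ filters on b, owned by the right side.
E' = π[f,d,c,h]((S ⋈[d=c] σ[b>2](T)))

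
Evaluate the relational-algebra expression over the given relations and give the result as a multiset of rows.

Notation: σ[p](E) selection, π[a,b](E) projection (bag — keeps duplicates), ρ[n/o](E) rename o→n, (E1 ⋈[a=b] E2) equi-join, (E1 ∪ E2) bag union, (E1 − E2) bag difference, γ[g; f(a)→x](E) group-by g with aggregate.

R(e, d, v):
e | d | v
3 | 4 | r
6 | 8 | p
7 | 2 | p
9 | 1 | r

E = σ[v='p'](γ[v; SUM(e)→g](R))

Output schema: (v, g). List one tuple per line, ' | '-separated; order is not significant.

Row counts bottom-up:
  R → 4
  γ[v; SUM(e)→g](R) → 2
  σ[v='p'](γ[v; SUM(e)→g](R)) → 1

== RESULT ==
v | g
p | 13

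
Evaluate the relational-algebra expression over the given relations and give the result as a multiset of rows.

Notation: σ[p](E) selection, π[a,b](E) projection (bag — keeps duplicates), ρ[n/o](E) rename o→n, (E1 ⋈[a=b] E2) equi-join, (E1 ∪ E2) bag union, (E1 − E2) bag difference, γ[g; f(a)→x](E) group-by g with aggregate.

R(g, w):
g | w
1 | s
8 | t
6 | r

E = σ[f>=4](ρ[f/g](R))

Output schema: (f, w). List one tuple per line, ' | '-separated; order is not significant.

Row counts bottom-up:
  R → 3
  ρ[f/g](R) → 3
  σ[f>=4](ρ[f/g](R)) → 2

== RESULT ==
f | w
6 | r
8 | t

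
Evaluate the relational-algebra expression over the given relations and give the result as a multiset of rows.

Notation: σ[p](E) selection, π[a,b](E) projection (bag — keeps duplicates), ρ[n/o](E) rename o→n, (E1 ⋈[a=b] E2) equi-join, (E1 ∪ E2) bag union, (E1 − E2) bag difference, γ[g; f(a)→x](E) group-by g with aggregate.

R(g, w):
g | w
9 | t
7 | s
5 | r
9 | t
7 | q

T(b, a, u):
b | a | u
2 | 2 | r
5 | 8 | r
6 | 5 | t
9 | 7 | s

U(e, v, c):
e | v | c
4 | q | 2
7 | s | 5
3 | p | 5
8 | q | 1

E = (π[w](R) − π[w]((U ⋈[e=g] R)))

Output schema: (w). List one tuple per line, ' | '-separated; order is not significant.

Row counts bottom-up:
  R → 5
  π[w](R) → 5
  U → 4
  R → 5
  (U ⋈[e=g] R) → 2
  π[w]((U ⋈[e=g] R)) → 2
  (π[w](R) − π[w]((U ⋈[e=g] R))) → 3

== RESULT ==
w
r
t
t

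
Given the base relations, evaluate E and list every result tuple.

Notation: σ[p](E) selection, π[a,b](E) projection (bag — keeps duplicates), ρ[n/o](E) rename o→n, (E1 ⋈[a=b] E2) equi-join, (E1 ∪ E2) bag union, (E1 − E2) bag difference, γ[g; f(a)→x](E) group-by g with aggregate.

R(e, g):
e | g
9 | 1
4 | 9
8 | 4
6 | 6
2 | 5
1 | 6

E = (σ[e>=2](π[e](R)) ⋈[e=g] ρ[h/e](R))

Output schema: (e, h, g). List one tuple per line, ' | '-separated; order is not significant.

Row counts bottom-up:
  R → 6
  π[e](R) → 6
  σ[e>=2](π[e](R)) → 5
  R → 6
  ρ[h/e](R) → 6
  (σ[e>=2](π[e](R)) ⋈[e=g] ρ[h/e](R)) → 4

== RESULT ==
e | h | g
4 | 8 | 4
6 | 1 | 6
6 | 6 | 6
9 | 4 | 9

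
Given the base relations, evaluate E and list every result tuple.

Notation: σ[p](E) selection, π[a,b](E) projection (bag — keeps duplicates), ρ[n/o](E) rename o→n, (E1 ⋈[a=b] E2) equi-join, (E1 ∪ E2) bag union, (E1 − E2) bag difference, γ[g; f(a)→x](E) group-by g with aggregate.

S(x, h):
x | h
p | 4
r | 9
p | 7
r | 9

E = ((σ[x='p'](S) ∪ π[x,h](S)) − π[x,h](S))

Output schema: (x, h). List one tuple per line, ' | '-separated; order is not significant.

Subexpression sizes:
  S → 4
  σ[x='p'](S) → 2
  S → 4
  π[x,h](S) → 4
  (σ[x='p'](S) ∪ π[x,h](S)) → 6
  S → 4
  π[x,h](S) → 4
  ((σ[x='p'](S) ∪ π[x,h](S)) − π[x,h](S)) → 2

== RESULT ==
x | h
p | 4
p | 7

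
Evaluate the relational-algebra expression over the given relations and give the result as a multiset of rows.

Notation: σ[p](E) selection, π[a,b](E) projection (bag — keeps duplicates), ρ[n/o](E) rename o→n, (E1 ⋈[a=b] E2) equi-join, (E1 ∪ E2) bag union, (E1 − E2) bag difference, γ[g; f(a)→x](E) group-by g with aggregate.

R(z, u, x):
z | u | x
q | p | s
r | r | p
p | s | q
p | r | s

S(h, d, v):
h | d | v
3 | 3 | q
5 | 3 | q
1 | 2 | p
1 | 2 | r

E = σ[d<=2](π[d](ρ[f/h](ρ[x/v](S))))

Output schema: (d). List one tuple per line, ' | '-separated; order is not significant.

Row counts bottom-up:
  S → 4
  ρ[x/v](S) → 4
  ρ[f/h](ρ[x/v](S)) → 4
  π[d](ρ[f/h](ρ[x/v](S))) → 4
  σ[d<=2](π[d](ρ[f/h](ρ[x/v](S)))) → 2

== RESULT ==
d
2
2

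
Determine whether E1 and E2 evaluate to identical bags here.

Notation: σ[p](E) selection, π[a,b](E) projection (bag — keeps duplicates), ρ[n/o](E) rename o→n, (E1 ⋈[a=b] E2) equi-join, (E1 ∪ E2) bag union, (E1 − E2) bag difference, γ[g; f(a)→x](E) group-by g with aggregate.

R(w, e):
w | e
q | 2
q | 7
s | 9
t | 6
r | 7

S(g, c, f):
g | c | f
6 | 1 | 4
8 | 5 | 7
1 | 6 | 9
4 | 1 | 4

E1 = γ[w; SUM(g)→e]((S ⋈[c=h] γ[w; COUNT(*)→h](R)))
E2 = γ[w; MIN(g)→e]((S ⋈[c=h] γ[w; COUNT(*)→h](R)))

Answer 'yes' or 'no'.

E1 per-node cardinality:
  S → 4
  R → 5
  γ[w; COUNT(*)→h](R) → 4
  (S ⋈[c=h] γ[w; COUNT(*)→h](R)) → 6
  γ[w; SUM(g)→e]((S ⋈[c=h] γ[w; COUNT(*)→h](R))) → 3
E2 per-node cardinality:
  S → 4
  R → 5
  γ[w; COUNT(*)→h](R) → 4
  (S ⋈[c=h] γ[w; COUNT(*)→h](R)) → 6
  γ[w; MIN(g)→e]((S ⋈[c=h] γ[w; COUNT(*)→h](R))) → 3

E1 result:
w | e
r | 10
s | 10
t | 10
E2 result:
w | e
r | 4
s | 4
t | 4
Witness: ('s', 4) appears 0× in E1 but 1× in E2.

no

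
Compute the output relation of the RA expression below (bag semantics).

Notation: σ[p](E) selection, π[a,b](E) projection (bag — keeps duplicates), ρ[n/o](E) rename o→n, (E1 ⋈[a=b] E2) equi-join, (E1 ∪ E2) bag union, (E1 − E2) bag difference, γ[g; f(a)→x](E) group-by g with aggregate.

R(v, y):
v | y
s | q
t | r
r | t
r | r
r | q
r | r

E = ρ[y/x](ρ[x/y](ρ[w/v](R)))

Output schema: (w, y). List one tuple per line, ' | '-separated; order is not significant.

Row counts bottom-up:
  R → 6
  ρ[w/v](R) → 6
  ρ[x/y](ρ[w/v](R)) → 6
  ρ[y/x](ρ[x/y](ρ[w/v](R))) → 6

== RESULT ==
w | y
r | q
r | r
r | r
r | t
s | q
t | r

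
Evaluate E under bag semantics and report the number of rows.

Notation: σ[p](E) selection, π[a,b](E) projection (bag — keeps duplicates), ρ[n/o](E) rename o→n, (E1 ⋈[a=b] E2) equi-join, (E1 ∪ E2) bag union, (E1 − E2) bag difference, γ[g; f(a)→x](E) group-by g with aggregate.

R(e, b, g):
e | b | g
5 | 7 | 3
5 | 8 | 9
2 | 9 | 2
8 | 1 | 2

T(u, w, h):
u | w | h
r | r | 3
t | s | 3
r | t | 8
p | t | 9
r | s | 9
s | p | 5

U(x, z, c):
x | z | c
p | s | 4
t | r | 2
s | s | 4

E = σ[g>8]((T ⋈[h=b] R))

Stepwise |·|:
  T → 6
  R → 4
  (T ⋈[h=b] R) → 3
  σ[g>8]((T ⋈[h=b] R)) → 1

|E| = 1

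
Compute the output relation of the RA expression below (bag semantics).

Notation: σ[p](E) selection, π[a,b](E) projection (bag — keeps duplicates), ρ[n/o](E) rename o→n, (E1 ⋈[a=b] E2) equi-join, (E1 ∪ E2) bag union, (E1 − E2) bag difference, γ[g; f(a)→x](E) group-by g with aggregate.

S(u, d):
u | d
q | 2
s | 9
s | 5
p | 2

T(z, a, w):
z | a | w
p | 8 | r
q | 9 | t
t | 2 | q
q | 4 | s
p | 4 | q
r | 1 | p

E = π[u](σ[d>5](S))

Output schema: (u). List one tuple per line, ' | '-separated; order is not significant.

Subexpression sizes:
  S → 4
  σ[d>5](S) → 1
  π[u](σ[d>5](S)) → 1

== RESULT ==
u
s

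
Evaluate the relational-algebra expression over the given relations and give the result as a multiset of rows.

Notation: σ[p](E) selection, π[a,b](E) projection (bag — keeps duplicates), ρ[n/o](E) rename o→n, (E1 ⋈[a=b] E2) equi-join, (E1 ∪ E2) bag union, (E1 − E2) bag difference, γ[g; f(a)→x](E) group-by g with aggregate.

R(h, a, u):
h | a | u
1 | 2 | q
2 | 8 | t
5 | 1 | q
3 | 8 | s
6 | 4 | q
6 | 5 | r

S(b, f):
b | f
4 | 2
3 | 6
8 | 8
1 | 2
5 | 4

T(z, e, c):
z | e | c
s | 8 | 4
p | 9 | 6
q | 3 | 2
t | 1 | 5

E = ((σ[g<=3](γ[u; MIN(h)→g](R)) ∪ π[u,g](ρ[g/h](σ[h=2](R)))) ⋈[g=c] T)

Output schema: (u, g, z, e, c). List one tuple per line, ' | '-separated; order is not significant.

Row counts bottom-up:
  R → 6
  γ[u; MIN(h)→g](R) → 4
  σ[g<=3](γ[u; MIN(h)→g](R)) → 3
  R → 6
  σ[h=2](R) → 1
  ρ[g/h](σ[h=2](R)) → 1
  π[u,g](ρ[g/h](σ[h=2](R))) → 1
  (σ[g<=3](γ[u; MIN(h)→g](R)) ∪ π[u,g](ρ[g/h](σ[h=2](R)))) → 4
  T → 4
  ((σ[g<=3](γ[u; MIN(h)→g](R)) ∪ π[u,g](ρ[g/h](σ[h=2](R)))) ⋈[g=c] T) → 2

== RESULT ==
u | g | z | e | c
t | 2 | q | 3 | 2
t | 2 | q | 3 | 2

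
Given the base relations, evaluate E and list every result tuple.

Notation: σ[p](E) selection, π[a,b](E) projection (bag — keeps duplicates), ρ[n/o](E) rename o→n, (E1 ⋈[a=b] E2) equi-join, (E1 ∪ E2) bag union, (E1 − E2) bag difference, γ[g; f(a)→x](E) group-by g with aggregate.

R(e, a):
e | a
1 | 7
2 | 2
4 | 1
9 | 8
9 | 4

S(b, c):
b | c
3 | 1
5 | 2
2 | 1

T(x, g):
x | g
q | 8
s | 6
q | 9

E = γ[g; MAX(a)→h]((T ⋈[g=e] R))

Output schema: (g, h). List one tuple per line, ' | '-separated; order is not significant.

Subexpression sizes:
  T → 3
  R → 5
  (T ⋈[g=e] R) → 2
  γ[g; MAX(a)→h]((T ⋈[g=e] R)) → 1

== RESULT ==
g | h
9 | 8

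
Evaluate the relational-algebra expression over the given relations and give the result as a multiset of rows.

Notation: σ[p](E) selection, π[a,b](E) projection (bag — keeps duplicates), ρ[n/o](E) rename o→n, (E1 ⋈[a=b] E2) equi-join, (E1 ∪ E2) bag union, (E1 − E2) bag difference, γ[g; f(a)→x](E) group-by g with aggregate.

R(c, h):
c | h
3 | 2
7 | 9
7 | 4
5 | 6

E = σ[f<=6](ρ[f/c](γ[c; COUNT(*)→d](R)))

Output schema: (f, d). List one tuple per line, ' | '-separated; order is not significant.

Row counts bottom-up:
  R → 4
  γ[c; COUNT(*)→d](R) → 3
  ρ[f/c](γ[c; COUNT(*)→d](R)) → 3
  σ[f<=6](ρ[f/c](γ[c; COUNT(*)→d](R))) → 2

== RESULT ==
f | d
3 | 1
5 | 1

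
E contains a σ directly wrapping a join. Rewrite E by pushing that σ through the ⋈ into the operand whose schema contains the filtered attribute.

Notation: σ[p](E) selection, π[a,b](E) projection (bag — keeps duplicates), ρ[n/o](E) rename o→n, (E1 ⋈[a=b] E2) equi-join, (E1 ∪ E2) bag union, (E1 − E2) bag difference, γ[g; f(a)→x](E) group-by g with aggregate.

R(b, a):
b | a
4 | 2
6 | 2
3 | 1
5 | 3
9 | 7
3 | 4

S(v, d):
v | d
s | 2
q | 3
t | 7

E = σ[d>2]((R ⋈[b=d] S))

σ filters on d, owned by the right side.
E' = (R ⋈[b=d] σ[d>2](S))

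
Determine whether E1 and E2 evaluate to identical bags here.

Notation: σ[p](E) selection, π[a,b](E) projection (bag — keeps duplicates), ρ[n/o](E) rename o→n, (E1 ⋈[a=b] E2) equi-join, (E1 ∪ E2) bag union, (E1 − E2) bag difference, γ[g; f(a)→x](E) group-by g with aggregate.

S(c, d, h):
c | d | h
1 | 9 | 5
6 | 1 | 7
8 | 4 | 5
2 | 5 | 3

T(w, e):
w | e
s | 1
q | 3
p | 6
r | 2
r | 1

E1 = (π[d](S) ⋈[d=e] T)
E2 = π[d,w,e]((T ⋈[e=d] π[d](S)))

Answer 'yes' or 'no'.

E1 row counts bottom-up:
  S → 4
  π[d](S) → 4
  T → 5
  (π[d](S) ⋈[d=e] T) → 2
E2 row counts bottom-up:
  T → 5
  S → 4
  π[d](S) → 4
  (T ⋈[e=d] π[d](S)) → 2
  π[d,w,e]((T ⋈[e=d] π[d](S))) → 2

E1 and E2 produce the same multiset:
d | w | e
1 | r | 1
1 | s | 1

yes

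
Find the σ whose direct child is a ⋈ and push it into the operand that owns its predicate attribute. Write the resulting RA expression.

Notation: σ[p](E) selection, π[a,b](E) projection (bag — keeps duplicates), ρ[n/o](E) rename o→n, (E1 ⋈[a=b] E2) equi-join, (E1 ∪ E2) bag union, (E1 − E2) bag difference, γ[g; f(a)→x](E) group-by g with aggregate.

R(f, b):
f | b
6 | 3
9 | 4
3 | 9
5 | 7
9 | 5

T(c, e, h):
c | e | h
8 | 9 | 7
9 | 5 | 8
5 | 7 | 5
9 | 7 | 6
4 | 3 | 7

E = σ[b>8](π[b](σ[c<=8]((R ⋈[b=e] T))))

σ filters on c, owned by the right side.
E' = σ[b>8](π[b]((R ⋈[b=e] σ[c<=8](T))))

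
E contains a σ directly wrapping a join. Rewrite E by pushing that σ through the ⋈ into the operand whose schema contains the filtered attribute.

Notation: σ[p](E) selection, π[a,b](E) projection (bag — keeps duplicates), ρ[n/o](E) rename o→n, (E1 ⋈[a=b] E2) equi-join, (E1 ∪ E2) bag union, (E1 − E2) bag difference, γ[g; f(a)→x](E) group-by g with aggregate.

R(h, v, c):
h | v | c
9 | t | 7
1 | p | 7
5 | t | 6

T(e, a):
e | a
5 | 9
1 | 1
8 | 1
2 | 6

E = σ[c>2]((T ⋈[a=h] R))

σ filters on c, owned by the right side.
E' = (T ⋈[a=h] σ[c>2](R))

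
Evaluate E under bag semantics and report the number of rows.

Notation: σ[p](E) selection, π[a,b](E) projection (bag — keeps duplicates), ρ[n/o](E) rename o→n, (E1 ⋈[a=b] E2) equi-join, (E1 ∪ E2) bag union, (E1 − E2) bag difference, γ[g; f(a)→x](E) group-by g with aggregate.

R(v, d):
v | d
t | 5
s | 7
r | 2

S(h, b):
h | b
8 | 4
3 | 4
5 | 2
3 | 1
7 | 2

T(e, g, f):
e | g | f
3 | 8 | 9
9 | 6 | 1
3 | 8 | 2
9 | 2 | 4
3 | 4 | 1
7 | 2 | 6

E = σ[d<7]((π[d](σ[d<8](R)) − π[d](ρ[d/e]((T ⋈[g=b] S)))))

Stepwise |·|:
  R → 3
  σ[d<8](R) → 3
  π[d](σ[d<8](R)) → 3
  T → 6
  S → 5
  (T ⋈[g=b] S) → 6
  ρ[d/e]((T ⋈[g=b] S)) → 6
  π[d](ρ[d/e]((T ⋈[g=b] S))) → 6
  (π[d](σ[d<8](R)) − π[d](ρ[d/e]((T ⋈[g=b] S)))) → 2
  σ[d<7]((π[d](σ[d<8](R)) − π[d](ρ[d/e]((T ⋈[g=b] S))))) → 2

|E| = 2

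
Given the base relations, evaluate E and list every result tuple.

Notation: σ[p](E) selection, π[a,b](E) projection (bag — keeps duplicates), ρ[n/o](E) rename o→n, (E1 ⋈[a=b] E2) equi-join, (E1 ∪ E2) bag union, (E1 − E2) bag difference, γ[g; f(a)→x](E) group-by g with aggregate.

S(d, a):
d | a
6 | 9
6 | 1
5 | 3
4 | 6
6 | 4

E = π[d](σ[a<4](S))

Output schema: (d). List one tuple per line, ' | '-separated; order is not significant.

Subexpression sizes:
  S → 5
  σ[a<4](S) → 2
  π[d](σ[a<4](S)) → 2

== RESULT ==
d
5
6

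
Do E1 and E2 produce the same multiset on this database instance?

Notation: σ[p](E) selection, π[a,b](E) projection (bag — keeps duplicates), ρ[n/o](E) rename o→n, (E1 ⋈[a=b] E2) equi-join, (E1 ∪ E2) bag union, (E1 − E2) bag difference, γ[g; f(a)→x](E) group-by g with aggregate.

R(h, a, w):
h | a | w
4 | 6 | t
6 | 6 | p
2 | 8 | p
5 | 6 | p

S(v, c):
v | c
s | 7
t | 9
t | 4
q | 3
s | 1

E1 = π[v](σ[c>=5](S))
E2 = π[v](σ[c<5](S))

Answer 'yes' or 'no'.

E1 subexpression sizes:
  S → 5
  σ[c>=5](S) → 2
  π[v](σ[c>=5](S)) → 2
E2 subexpression sizes:
  S → 5
  σ[c<5](S) → 3
  π[v](σ[c<5](S)) → 3

E1 result:
v
s
t
E2 result:
v
q
s
t
Witness: ('q',) appears 0× in E1 but 1× in E2.

no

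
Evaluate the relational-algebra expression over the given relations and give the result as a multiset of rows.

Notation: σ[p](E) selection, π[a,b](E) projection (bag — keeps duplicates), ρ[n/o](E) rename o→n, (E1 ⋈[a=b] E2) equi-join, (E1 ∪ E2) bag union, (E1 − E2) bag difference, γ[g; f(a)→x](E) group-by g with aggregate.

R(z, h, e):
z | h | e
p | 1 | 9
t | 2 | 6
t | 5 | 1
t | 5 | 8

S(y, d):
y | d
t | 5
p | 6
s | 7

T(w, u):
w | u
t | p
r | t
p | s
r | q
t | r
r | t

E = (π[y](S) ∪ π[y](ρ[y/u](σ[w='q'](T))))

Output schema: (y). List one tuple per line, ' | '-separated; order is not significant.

Row counts bottom-up:
  S → 3
  π[y](S) → 3
  T → 6
  σ[w='q'](T) → 0
  ρ[y/u](σ[w='q'](T)) → 0
  π[y](ρ[y/u](σ[w='q'](T))) → 0
  (π[y](S) ∪ π[y](ρ[y/u](σ[w='q'](T)))) → 3

== RESULT ==
y
p
s
t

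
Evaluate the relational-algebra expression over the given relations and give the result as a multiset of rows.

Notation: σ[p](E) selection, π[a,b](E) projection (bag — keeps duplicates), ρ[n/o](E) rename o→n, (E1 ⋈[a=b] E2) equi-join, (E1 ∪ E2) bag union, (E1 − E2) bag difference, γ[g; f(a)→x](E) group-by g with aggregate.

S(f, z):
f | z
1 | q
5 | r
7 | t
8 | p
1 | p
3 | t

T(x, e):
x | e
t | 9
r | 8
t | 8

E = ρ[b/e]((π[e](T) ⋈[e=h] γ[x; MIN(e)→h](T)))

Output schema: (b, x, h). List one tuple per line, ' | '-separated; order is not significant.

Row counts bottom-up:
  T → 3
  π[e](T) → 3
  T → 3
  γ[x; MIN(e)→h](T) → 2
  (π[e](T) ⋈[e=h] γ[x; MIN(e)→h](T)) → 4
  ρ[b/e]((π[e](T) ⋈[e=h] γ[x; MIN(e)→h](T))) → 4

== RESULT ==
b | x | h
8 | r | 8
8 | r | 8
8 | t | 8
8 | t | 8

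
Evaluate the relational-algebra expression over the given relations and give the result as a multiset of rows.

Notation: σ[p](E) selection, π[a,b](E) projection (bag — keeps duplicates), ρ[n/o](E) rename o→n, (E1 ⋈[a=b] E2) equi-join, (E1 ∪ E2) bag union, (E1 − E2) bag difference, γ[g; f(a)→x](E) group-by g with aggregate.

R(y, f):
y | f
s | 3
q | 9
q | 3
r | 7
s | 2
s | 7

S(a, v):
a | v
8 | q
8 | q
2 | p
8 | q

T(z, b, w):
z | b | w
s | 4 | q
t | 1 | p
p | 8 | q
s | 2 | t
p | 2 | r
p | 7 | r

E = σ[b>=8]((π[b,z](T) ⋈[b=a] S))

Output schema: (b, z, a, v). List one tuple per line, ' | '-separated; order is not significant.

Subexpression sizes:
  T → 6
  π[b,z](T) → 6
  S → 4
  (π[b,z](T) ⋈[b=a] S) → 5
  σ[b>=8]((π[b,z](T) ⋈[b=a] S)) → 3

== RESULT ==
b | z | a | v
8 | p | 8 | q
8 | p | 8 | q
8 | p | 8 | q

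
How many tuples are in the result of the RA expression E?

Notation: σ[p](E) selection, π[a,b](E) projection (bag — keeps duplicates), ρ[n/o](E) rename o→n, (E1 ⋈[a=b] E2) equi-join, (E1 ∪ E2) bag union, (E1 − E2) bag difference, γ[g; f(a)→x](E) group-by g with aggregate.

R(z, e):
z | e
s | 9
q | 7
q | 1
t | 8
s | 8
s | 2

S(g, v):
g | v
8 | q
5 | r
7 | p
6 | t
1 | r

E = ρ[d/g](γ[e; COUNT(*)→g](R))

Row counts bottom-up:
  R → 6
  γ[e; COUNT(*)→g](R) → 5
  ρ[d/g](γ[e; COUNT(*)→g](R)) → 5

|E| = 5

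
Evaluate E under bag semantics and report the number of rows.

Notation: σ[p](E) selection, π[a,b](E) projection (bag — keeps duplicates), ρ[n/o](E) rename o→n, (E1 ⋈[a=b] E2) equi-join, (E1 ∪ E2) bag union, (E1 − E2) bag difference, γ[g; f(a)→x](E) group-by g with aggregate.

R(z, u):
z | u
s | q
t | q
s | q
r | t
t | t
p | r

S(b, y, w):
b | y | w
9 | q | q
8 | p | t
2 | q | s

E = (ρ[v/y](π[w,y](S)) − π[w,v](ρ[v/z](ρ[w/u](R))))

Subexpression sizes:
  S → 3
  π[w,y](S) → 3
  ρ[v/y](π[w,y](S)) → 3
  R → 6
  ρ[w/u](R) → 6
  ρ[v/z](ρ[w/u](R)) → 6
  π[w,v](ρ[v/z](ρ[w/u](R))) → 6
  (ρ[v/y](π[w,y](S)) − π[w,v](ρ[v/z](ρ[w/u](R)))) → 3

|E| = 3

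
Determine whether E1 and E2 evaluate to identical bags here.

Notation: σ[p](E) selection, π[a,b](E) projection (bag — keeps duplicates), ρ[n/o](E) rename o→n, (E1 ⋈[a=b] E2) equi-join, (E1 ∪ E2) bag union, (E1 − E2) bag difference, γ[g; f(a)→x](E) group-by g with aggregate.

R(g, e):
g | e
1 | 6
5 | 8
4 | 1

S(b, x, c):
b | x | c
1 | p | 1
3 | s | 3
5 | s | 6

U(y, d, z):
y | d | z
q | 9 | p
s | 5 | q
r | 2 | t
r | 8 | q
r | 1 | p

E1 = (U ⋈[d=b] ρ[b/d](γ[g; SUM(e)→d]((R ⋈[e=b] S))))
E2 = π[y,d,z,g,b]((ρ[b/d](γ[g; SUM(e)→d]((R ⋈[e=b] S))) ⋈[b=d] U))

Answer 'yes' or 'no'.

E1 per-node cardinality:
  U → 5
  R → 3
  S → 3
  (R ⋈[e=b] S) → 1
  γ[g; SUM(e)→d]((R ⋈[e=b] S)) → 1
  ρ[b/d](γ[g; SUM(e)→d]((R ⋈[e=b] S))) → 1
  (U ⋈[d=b] ρ[b/d](γ[g; SUM(e)→d]((R ⋈[e=b] S)))) → 1
E2 per-node cardinality:
  R → 3
  S → 3
  (R ⋈[e=b] S) → 1
  γ[g; SUM(e)→d]((R ⋈[e=b] S)) → 1
  ρ[b/d](γ[g; SUM(e)→d]((R ⋈[e=b] S))) → 1
  U → 5
  (ρ[b/d](γ[g; SUM(e)→d]((R ⋈[e=b] S))) ⋈[b=d] U) → 1
  π[y,d,z,g,b]((ρ[b/d](γ[g; SUM(e)→d]((R ⋈[e=b] S))) ⋈[b=d] U)) → 1

E1 and E2 produce the same multiset:
y | d | z | g | b
r | 1 | p | 4 | 1

yes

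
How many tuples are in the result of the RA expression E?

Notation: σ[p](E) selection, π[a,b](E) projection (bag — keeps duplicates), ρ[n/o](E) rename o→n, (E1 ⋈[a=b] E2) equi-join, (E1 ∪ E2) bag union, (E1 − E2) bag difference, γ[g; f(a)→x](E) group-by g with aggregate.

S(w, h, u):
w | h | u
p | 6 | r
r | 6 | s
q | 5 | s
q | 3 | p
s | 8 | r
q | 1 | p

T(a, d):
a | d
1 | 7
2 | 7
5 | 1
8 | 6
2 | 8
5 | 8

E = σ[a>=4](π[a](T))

Subexpression sizes:
  T → 6
  π[a](T) → 6
  σ[a>=4](π[a](T)) → 3

|E| = 3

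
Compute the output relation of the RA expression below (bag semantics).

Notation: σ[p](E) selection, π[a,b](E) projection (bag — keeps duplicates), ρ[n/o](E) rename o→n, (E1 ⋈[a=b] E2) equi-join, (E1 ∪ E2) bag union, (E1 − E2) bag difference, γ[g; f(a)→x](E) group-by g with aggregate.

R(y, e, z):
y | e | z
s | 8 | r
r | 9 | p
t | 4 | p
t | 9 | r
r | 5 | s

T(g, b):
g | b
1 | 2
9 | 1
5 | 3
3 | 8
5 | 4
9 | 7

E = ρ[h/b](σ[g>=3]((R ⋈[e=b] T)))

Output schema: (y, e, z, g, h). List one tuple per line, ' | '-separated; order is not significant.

Subexpression sizes:
  R → 5
  T → 6
  (R ⋈[e=b] T) → 2
  σ[g>=3]((R ⋈[e=b] T)) → 2
  ρ[h/b](σ[g>=3]((R ⋈[e=b] T))) → 2

== RESULT ==
y | e | z | g | h
s | 8 | r | 3 | 8
t | 4 | p | 5 | 4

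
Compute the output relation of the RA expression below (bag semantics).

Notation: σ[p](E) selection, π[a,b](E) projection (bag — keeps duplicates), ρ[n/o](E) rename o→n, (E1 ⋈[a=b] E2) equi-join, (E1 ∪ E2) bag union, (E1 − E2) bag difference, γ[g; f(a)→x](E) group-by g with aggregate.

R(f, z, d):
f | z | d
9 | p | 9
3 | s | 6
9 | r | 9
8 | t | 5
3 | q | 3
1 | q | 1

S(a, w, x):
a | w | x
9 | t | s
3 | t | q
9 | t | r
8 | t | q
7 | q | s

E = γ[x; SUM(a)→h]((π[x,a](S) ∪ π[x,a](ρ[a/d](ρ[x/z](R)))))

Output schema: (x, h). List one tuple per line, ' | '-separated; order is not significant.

Per-node cardinality:
  S → 5
  π[x,a](S) → 5
  R → 6
  ρ[x/z](R) → 6
  ρ[a/d](ρ[x/z](R)) → 6
  π[x,a](ρ[a/d](ρ[x/z](R))) → 6
  (π[x,a](S) ∪ π[x,a](ρ[a/d](ρ[x/z](R)))) → 11
  γ[x; SUM(a)→h]((π[x,a](S) ∪ π[x,a](ρ[a/d](ρ[x/z](R))))) → 5

== RESULT ==
x | h
p | 9
q | 15
r | 18
s | 22
t | 5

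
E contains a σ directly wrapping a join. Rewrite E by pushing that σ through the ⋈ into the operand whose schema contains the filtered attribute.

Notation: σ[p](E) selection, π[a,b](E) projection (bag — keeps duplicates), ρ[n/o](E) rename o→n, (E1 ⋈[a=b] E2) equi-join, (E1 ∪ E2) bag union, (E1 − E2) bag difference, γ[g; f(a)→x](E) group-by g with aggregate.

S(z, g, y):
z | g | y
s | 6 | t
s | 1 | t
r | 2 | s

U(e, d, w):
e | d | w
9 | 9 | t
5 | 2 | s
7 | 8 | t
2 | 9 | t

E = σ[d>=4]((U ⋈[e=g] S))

σ filters on d, owned by the left side.
E' = (σ[d>=4](U) ⋈[e=g] S)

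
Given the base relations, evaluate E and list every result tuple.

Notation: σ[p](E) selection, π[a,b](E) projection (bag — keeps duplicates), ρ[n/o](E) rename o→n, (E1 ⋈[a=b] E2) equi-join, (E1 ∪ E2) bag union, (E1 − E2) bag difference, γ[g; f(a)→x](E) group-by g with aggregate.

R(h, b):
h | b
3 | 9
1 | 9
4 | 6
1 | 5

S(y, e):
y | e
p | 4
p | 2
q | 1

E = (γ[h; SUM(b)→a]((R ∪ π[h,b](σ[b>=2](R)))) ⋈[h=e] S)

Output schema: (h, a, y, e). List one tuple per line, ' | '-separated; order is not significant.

Subexpression sizes:
  R → 4
  R → 4
  σ[b>=2](R) → 4
  π[h,b](σ[b>=2](R)) → 4
  (R ∪ π[h,b](σ[b>=2](R))) → 8
  γ[h; SUM(b)→a]((R ∪ π[h,b](σ[b>=2](R)))) → 3
  S → 3
  (γ[h; SUM(b)→a]((R ∪ π[h,b](σ[b>=2](R)))) ⋈[h=e] S) → 2

== RESULT ==
h | a | y | e
1 | 28 | q | 1
4 | 12 | p | 4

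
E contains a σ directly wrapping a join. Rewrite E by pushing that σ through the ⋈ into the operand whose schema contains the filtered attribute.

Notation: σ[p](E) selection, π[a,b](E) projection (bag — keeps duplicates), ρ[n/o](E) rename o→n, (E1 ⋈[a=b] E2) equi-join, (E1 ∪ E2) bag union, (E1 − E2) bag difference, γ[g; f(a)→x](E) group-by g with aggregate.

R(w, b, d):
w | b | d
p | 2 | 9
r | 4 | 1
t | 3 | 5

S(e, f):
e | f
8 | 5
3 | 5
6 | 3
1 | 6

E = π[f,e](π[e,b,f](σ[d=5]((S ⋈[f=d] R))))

σ filters on d, owned by the right side.
E' = π[f,e](π[e,b,f]((S ⋈[f=d] σ[d=5](R))))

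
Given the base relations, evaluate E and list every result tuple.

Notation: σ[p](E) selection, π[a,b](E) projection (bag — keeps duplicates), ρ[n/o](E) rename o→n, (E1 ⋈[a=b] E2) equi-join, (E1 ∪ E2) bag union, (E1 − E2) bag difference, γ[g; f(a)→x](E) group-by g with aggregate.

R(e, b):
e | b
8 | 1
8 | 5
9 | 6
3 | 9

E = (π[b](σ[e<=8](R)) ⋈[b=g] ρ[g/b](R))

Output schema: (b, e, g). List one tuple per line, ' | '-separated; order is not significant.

Row counts bottom-up:
  R → 4
  σ[e<=8](R) → 3
  π[b](σ[e<=8](R)) → 3
  R → 4
  ρ[g/b](R) → 4
  (π[b](σ[e<=8](R)) ⋈[b=g] ρ[g/b](R)) → 3

== RESULT ==
b | e | g
1 | 8 | 1
5 | 8 | 5
9 | 3 | 9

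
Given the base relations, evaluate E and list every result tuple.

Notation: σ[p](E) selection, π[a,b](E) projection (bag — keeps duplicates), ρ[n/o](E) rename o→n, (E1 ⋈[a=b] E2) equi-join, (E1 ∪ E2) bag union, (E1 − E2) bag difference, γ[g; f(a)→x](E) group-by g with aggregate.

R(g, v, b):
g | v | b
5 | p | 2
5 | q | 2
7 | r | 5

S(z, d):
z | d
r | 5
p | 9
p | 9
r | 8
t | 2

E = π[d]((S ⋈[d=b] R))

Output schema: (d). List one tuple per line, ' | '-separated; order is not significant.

Per-node cardinality:
  S → 5
  R → 3
  (S ⋈[d=b] R) → 3
  π[d]((S ⋈[d=b] R)) → 3

== RESULT ==
d
2
2
5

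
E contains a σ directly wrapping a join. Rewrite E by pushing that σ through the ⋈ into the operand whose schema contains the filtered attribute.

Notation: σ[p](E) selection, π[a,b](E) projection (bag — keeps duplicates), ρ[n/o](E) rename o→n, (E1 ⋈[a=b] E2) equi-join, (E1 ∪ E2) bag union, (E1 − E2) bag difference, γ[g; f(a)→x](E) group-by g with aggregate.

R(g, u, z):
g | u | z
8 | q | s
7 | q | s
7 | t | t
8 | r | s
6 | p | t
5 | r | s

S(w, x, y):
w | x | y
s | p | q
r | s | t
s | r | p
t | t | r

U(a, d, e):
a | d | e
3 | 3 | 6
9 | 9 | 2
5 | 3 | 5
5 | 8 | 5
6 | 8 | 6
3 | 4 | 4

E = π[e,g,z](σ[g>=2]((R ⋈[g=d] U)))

σ filters on g, owned by the left side.
E' = π[e,g,z]((σ[g>=2](R) ⋈[g=d] U))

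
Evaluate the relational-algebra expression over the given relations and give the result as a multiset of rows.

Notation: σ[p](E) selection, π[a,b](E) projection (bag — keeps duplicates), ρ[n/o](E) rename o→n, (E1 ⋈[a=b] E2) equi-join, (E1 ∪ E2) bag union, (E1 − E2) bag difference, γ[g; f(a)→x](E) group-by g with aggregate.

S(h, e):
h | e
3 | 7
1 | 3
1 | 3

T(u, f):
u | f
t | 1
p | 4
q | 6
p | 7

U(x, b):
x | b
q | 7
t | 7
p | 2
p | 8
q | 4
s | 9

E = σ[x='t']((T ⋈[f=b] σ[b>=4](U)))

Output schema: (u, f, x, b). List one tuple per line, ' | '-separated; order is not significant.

Row counts bottom-up:
  T → 4
  U → 6
  σ[b>=4](U) → 5
  (T ⋈[f=b] σ[b>=4](U)) → 3
  σ[x='t']((T ⋈[f=b] σ[b>=4](U))) → 1

== RESULT ==
u | f | x | b
p | 7 | t | 7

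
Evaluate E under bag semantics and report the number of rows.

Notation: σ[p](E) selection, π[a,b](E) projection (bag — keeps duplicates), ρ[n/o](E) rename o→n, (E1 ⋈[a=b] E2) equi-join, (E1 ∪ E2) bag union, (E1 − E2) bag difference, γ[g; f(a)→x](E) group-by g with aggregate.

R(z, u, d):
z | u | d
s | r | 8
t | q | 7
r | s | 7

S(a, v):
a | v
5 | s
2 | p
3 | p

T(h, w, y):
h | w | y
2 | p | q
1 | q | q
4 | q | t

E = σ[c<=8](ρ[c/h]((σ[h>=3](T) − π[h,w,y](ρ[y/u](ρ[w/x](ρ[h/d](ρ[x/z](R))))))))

Subexpression sizes:
  T → 3
  σ[h>=3](T) → 1
  R → 3
  ρ[x/z](R) → 3
  ρ[h/d](ρ[x/z](R)) → 3
  ρ[w/x](ρ[h/d](ρ[x/z](R))) → 3
  ρ[y/u](ρ[w/x](ρ[h/d](ρ[x/z](R)))) → 3
  π[h,w,y](ρ[y/u](ρ[w/x](ρ[h/d](ρ[x/z](R))))) → 3
  (σ[h>=3](T) − π[h,w,y](ρ[y/u](ρ[w/x](ρ[h/d](ρ[x/z](R)))))) → 1
  ρ[c/h]((σ[h>=3](T) − π[h,w,y](ρ[y/u](ρ[w/x](ρ[h/d](ρ[x/z](R))))))) → 1
  σ[c<=8](ρ[c/h]((σ[h>=3](T) − π[h,w,y](ρ[y/u](ρ[w/x](ρ[h/d](ρ[x/z](R)))))))) → 1

|E| = 1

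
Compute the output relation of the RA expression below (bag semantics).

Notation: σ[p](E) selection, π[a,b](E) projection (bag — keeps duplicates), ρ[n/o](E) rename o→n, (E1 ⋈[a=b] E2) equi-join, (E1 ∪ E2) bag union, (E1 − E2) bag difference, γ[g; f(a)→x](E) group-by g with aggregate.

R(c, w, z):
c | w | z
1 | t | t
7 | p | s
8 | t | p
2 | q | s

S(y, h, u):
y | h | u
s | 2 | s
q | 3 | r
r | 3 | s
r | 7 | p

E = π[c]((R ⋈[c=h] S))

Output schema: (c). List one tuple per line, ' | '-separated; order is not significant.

Row counts bottom-up:
  R → 4
  S → 4
  (R ⋈[c=h] S) → 2
  π[c]((R ⋈[c=h] S)) → 2

== RESULT ==
c
2
7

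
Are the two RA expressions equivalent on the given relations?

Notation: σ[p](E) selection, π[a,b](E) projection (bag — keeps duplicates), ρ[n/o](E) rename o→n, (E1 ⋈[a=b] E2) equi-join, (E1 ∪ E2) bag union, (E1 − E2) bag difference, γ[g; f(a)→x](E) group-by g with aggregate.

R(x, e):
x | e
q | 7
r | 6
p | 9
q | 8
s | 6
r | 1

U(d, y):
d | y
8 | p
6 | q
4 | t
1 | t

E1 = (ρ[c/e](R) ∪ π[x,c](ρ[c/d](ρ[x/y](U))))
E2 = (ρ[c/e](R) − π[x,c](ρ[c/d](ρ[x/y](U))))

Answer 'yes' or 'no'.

E1 per-node cardinality:
  R → 6
  ρ[c/e](R) → 6
  U → 4
  ρ[x/y](U) → 4
  ρ[c/d](ρ[x/y](U)) → 4
  π[x,c](ρ[c/d](ρ[x/y](U))) → 4
  (ρ[c/e](R) ∪ π[x,c](ρ[c/d](ρ[x/y](U)))) → 10
E2 per-node cardinality:
  R → 6
  ρ[c/e](R) → 6
  U → 4
  ρ[x/y](U) → 4
  ρ[c/d](ρ[x/y](U)) → 4
  π[x,c](ρ[c/d](ρ[x/y](U))) → 4
  (ρ[c/e](R) − π[x,c](ρ[c/d](ρ[x/y](U)))) → 6

E1 result:
x | c
p | 8
p | 9
q | 6
q | 7
q | 8
r | 1
r | 6
s | 6
t | 1
t | 4
E2 result:
x | c
p | 9
q | 7
q | 8
r | 1
r | 6
s | 6
Witness: ('t', 1) appears 1× in E1 but 0× in E2.

no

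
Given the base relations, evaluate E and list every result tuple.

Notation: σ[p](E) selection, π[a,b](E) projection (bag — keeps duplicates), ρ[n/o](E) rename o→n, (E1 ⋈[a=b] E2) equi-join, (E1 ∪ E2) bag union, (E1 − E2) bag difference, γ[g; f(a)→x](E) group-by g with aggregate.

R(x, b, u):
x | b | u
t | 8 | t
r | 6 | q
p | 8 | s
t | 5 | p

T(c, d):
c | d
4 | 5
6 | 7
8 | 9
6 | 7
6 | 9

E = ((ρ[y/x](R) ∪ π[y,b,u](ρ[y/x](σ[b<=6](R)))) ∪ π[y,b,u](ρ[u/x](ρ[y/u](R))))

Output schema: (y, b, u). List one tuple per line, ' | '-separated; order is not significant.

Per-node cardinality:
  R → 4
  ρ[y/x](R) → 4
  R → 4
  σ[b<=6](R) → 2
  ρ[y/x](σ[b<=6](R)) → 2
  π[y,b,u](ρ[y/x](σ[b<=6](R))) → 2
  (ρ[y/x](R) ∪ π[y,b,u](ρ[y/x](σ[b<=6](R)))) → 6
  R → 4
  ρ[y/u](R) → 4
  ρ[u/x](ρ[y/u](R)) → 4
  π[y,b,u](ρ[u/x](ρ[y/u](R))) → 4
  ((ρ[y/x](R) ∪ π[y,b,u](ρ[y/x](σ[b<=6](R)))) ∪ π[y,b,u](ρ[u/x](ρ[y/u](R)))) → 10

== RESULT ==
y | b | u
p | 5 | t
p | 8 | s
q | 6 | r
r | 6 | q
r | 6 | q
s | 8 | p
t | 5 | p
t | 5 | p
t | 8 | t
t | 8 | t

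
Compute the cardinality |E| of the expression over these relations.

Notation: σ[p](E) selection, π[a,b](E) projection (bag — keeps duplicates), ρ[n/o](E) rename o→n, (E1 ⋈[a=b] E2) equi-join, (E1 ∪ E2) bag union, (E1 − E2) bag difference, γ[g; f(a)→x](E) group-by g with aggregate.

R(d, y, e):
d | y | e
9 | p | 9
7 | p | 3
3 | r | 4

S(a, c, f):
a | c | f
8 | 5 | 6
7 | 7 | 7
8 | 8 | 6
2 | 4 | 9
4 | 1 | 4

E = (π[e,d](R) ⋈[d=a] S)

Stepwise |·|:
  R → 3
  π[e,d](R) → 3
  S → 5
  (π[e,d](R) ⋈[d=a] S) → 1

|E| = 1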